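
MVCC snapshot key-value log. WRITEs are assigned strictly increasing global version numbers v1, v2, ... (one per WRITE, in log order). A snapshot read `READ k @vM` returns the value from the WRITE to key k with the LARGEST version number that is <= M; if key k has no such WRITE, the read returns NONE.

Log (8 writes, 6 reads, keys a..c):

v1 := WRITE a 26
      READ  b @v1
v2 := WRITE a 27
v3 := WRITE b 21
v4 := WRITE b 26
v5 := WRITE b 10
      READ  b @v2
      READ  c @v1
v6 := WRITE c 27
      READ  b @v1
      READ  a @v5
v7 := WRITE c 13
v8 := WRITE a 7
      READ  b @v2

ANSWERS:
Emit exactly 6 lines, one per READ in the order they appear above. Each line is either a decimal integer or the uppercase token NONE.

v1: WRITE a=26  (a history now [(1, 26)])
READ b @v1: history=[] -> no version <= 1 -> NONE
v2: WRITE a=27  (a history now [(1, 26), (2, 27)])
v3: WRITE b=21  (b history now [(3, 21)])
v4: WRITE b=26  (b history now [(3, 21), (4, 26)])
v5: WRITE b=10  (b history now [(3, 21), (4, 26), (5, 10)])
READ b @v2: history=[(3, 21), (4, 26), (5, 10)] -> no version <= 2 -> NONE
READ c @v1: history=[] -> no version <= 1 -> NONE
v6: WRITE c=27  (c history now [(6, 27)])
READ b @v1: history=[(3, 21), (4, 26), (5, 10)] -> no version <= 1 -> NONE
READ a @v5: history=[(1, 26), (2, 27)] -> pick v2 -> 27
v7: WRITE c=13  (c history now [(6, 27), (7, 13)])
v8: WRITE a=7  (a history now [(1, 26), (2, 27), (8, 7)])
READ b @v2: history=[(3, 21), (4, 26), (5, 10)] -> no version <= 2 -> NONE

Answer: NONE
NONE
NONE
NONE
27
NONE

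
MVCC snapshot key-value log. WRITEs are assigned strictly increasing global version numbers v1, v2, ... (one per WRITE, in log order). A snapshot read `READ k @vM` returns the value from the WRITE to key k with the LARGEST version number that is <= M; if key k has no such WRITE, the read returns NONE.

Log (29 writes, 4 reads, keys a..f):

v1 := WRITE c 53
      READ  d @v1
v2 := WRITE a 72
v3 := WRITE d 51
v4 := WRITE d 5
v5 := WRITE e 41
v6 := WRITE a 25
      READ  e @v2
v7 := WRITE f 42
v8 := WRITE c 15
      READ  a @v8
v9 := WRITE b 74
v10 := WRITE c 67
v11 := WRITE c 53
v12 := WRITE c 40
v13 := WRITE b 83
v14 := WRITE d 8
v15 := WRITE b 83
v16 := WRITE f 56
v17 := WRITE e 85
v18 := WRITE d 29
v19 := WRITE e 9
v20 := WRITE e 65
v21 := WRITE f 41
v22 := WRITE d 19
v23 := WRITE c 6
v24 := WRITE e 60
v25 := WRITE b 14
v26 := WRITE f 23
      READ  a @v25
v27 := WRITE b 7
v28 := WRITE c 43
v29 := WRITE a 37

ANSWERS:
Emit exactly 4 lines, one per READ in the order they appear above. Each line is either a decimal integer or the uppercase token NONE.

Answer: NONE
NONE
25
25

Derivation:
v1: WRITE c=53  (c history now [(1, 53)])
READ d @v1: history=[] -> no version <= 1 -> NONE
v2: WRITE a=72  (a history now [(2, 72)])
v3: WRITE d=51  (d history now [(3, 51)])
v4: WRITE d=5  (d history now [(3, 51), (4, 5)])
v5: WRITE e=41  (e history now [(5, 41)])
v6: WRITE a=25  (a history now [(2, 72), (6, 25)])
READ e @v2: history=[(5, 41)] -> no version <= 2 -> NONE
v7: WRITE f=42  (f history now [(7, 42)])
v8: WRITE c=15  (c history now [(1, 53), (8, 15)])
READ a @v8: history=[(2, 72), (6, 25)] -> pick v6 -> 25
v9: WRITE b=74  (b history now [(9, 74)])
v10: WRITE c=67  (c history now [(1, 53), (8, 15), (10, 67)])
v11: WRITE c=53  (c history now [(1, 53), (8, 15), (10, 67), (11, 53)])
v12: WRITE c=40  (c history now [(1, 53), (8, 15), (10, 67), (11, 53), (12, 40)])
v13: WRITE b=83  (b history now [(9, 74), (13, 83)])
v14: WRITE d=8  (d history now [(3, 51), (4, 5), (14, 8)])
v15: WRITE b=83  (b history now [(9, 74), (13, 83), (15, 83)])
v16: WRITE f=56  (f history now [(7, 42), (16, 56)])
v17: WRITE e=85  (e history now [(5, 41), (17, 85)])
v18: WRITE d=29  (d history now [(3, 51), (4, 5), (14, 8), (18, 29)])
v19: WRITE e=9  (e history now [(5, 41), (17, 85), (19, 9)])
v20: WRITE e=65  (e history now [(5, 41), (17, 85), (19, 9), (20, 65)])
v21: WRITE f=41  (f history now [(7, 42), (16, 56), (21, 41)])
v22: WRITE d=19  (d history now [(3, 51), (4, 5), (14, 8), (18, 29), (22, 19)])
v23: WRITE c=6  (c history now [(1, 53), (8, 15), (10, 67), (11, 53), (12, 40), (23, 6)])
v24: WRITE e=60  (e history now [(5, 41), (17, 85), (19, 9), (20, 65), (24, 60)])
v25: WRITE b=14  (b history now [(9, 74), (13, 83), (15, 83), (25, 14)])
v26: WRITE f=23  (f history now [(7, 42), (16, 56), (21, 41), (26, 23)])
READ a @v25: history=[(2, 72), (6, 25)] -> pick v6 -> 25
v27: WRITE b=7  (b history now [(9, 74), (13, 83), (15, 83), (25, 14), (27, 7)])
v28: WRITE c=43  (c history now [(1, 53), (8, 15), (10, 67), (11, 53), (12, 40), (23, 6), (28, 43)])
v29: WRITE a=37  (a history now [(2, 72), (6, 25), (29, 37)])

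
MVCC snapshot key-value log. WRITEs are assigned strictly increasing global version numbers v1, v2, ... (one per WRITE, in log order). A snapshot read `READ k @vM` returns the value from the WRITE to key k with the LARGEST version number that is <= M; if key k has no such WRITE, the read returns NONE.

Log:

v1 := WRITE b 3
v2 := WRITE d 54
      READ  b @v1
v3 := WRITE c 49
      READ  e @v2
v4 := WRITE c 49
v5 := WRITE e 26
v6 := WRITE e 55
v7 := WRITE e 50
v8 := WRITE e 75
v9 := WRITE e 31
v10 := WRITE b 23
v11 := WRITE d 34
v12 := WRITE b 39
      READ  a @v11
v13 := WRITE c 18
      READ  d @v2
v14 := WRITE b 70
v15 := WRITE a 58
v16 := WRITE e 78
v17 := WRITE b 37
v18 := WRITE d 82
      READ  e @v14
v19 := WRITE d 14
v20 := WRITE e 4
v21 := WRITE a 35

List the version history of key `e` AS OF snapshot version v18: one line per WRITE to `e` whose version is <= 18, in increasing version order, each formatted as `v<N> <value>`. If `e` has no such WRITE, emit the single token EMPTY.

Scan writes for key=e with version <= 18:
  v1 WRITE b 3 -> skip
  v2 WRITE d 54 -> skip
  v3 WRITE c 49 -> skip
  v4 WRITE c 49 -> skip
  v5 WRITE e 26 -> keep
  v6 WRITE e 55 -> keep
  v7 WRITE e 50 -> keep
  v8 WRITE e 75 -> keep
  v9 WRITE e 31 -> keep
  v10 WRITE b 23 -> skip
  v11 WRITE d 34 -> skip
  v12 WRITE b 39 -> skip
  v13 WRITE c 18 -> skip
  v14 WRITE b 70 -> skip
  v15 WRITE a 58 -> skip
  v16 WRITE e 78 -> keep
  v17 WRITE b 37 -> skip
  v18 WRITE d 82 -> skip
  v19 WRITE d 14 -> skip
  v20 WRITE e 4 -> drop (> snap)
  v21 WRITE a 35 -> skip
Collected: [(5, 26), (6, 55), (7, 50), (8, 75), (9, 31), (16, 78)]

Answer: v5 26
v6 55
v7 50
v8 75
v9 31
v16 78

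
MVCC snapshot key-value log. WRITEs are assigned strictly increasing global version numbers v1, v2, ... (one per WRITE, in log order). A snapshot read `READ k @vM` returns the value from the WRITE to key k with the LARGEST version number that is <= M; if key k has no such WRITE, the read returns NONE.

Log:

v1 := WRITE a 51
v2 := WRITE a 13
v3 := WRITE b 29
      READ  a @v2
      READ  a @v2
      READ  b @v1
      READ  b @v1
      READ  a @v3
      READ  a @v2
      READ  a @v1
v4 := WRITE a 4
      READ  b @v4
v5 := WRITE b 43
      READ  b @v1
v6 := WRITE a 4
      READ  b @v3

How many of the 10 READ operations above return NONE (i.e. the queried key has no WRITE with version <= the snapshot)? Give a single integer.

Answer: 3

Derivation:
v1: WRITE a=51  (a history now [(1, 51)])
v2: WRITE a=13  (a history now [(1, 51), (2, 13)])
v3: WRITE b=29  (b history now [(3, 29)])
READ a @v2: history=[(1, 51), (2, 13)] -> pick v2 -> 13
READ a @v2: history=[(1, 51), (2, 13)] -> pick v2 -> 13
READ b @v1: history=[(3, 29)] -> no version <= 1 -> NONE
READ b @v1: history=[(3, 29)] -> no version <= 1 -> NONE
READ a @v3: history=[(1, 51), (2, 13)] -> pick v2 -> 13
READ a @v2: history=[(1, 51), (2, 13)] -> pick v2 -> 13
READ a @v1: history=[(1, 51), (2, 13)] -> pick v1 -> 51
v4: WRITE a=4  (a history now [(1, 51), (2, 13), (4, 4)])
READ b @v4: history=[(3, 29)] -> pick v3 -> 29
v5: WRITE b=43  (b history now [(3, 29), (5, 43)])
READ b @v1: history=[(3, 29), (5, 43)] -> no version <= 1 -> NONE
v6: WRITE a=4  (a history now [(1, 51), (2, 13), (4, 4), (6, 4)])
READ b @v3: history=[(3, 29), (5, 43)] -> pick v3 -> 29
Read results in order: ['13', '13', 'NONE', 'NONE', '13', '13', '51', '29', 'NONE', '29']
NONE count = 3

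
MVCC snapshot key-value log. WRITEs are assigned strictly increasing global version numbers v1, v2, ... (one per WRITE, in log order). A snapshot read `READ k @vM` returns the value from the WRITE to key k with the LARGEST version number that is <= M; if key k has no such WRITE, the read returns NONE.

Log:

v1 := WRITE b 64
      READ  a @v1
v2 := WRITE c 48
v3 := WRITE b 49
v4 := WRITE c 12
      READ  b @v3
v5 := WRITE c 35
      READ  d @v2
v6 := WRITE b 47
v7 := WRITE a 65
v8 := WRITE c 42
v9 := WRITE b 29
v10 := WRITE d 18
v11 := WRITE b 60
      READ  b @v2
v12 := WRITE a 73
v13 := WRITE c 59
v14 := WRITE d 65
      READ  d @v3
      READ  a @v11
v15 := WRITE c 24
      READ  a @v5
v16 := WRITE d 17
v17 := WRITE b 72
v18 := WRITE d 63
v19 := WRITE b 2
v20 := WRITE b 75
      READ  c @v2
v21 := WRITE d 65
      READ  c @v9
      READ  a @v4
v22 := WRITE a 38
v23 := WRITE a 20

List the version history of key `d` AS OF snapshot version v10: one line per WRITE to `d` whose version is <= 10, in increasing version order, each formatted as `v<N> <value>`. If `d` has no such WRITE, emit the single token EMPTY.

Answer: v10 18

Derivation:
Scan writes for key=d with version <= 10:
  v1 WRITE b 64 -> skip
  v2 WRITE c 48 -> skip
  v3 WRITE b 49 -> skip
  v4 WRITE c 12 -> skip
  v5 WRITE c 35 -> skip
  v6 WRITE b 47 -> skip
  v7 WRITE a 65 -> skip
  v8 WRITE c 42 -> skip
  v9 WRITE b 29 -> skip
  v10 WRITE d 18 -> keep
  v11 WRITE b 60 -> skip
  v12 WRITE a 73 -> skip
  v13 WRITE c 59 -> skip
  v14 WRITE d 65 -> drop (> snap)
  v15 WRITE c 24 -> skip
  v16 WRITE d 17 -> drop (> snap)
  v17 WRITE b 72 -> skip
  v18 WRITE d 63 -> drop (> snap)
  v19 WRITE b 2 -> skip
  v20 WRITE b 75 -> skip
  v21 WRITE d 65 -> drop (> snap)
  v22 WRITE a 38 -> skip
  v23 WRITE a 20 -> skip
Collected: [(10, 18)]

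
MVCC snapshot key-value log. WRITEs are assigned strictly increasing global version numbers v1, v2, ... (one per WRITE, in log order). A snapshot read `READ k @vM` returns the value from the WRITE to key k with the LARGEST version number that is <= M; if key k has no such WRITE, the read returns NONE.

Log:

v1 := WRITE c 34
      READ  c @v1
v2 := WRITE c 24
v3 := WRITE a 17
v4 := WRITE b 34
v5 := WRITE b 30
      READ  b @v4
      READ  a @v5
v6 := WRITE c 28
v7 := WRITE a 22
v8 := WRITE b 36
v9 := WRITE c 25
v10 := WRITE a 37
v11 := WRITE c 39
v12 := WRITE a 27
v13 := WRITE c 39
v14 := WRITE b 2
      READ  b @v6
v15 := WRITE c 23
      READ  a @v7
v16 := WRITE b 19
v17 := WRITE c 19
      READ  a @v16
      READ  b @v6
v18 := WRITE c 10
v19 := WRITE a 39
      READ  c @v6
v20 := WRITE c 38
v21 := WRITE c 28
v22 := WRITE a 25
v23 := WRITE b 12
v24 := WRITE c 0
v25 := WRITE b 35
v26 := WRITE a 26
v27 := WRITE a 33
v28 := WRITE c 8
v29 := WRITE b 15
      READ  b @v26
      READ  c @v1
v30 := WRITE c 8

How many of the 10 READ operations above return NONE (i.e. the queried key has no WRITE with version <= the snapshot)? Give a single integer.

v1: WRITE c=34  (c history now [(1, 34)])
READ c @v1: history=[(1, 34)] -> pick v1 -> 34
v2: WRITE c=24  (c history now [(1, 34), (2, 24)])
v3: WRITE a=17  (a history now [(3, 17)])
v4: WRITE b=34  (b history now [(4, 34)])
v5: WRITE b=30  (b history now [(4, 34), (5, 30)])
READ b @v4: history=[(4, 34), (5, 30)] -> pick v4 -> 34
READ a @v5: history=[(3, 17)] -> pick v3 -> 17
v6: WRITE c=28  (c history now [(1, 34), (2, 24), (6, 28)])
v7: WRITE a=22  (a history now [(3, 17), (7, 22)])
v8: WRITE b=36  (b history now [(4, 34), (5, 30), (8, 36)])
v9: WRITE c=25  (c history now [(1, 34), (2, 24), (6, 28), (9, 25)])
v10: WRITE a=37  (a history now [(3, 17), (7, 22), (10, 37)])
v11: WRITE c=39  (c history now [(1, 34), (2, 24), (6, 28), (9, 25), (11, 39)])
v12: WRITE a=27  (a history now [(3, 17), (7, 22), (10, 37), (12, 27)])
v13: WRITE c=39  (c history now [(1, 34), (2, 24), (6, 28), (9, 25), (11, 39), (13, 39)])
v14: WRITE b=2  (b history now [(4, 34), (5, 30), (8, 36), (14, 2)])
READ b @v6: history=[(4, 34), (5, 30), (8, 36), (14, 2)] -> pick v5 -> 30
v15: WRITE c=23  (c history now [(1, 34), (2, 24), (6, 28), (9, 25), (11, 39), (13, 39), (15, 23)])
READ a @v7: history=[(3, 17), (7, 22), (10, 37), (12, 27)] -> pick v7 -> 22
v16: WRITE b=19  (b history now [(4, 34), (5, 30), (8, 36), (14, 2), (16, 19)])
v17: WRITE c=19  (c history now [(1, 34), (2, 24), (6, 28), (9, 25), (11, 39), (13, 39), (15, 23), (17, 19)])
READ a @v16: history=[(3, 17), (7, 22), (10, 37), (12, 27)] -> pick v12 -> 27
READ b @v6: history=[(4, 34), (5, 30), (8, 36), (14, 2), (16, 19)] -> pick v5 -> 30
v18: WRITE c=10  (c history now [(1, 34), (2, 24), (6, 28), (9, 25), (11, 39), (13, 39), (15, 23), (17, 19), (18, 10)])
v19: WRITE a=39  (a history now [(3, 17), (7, 22), (10, 37), (12, 27), (19, 39)])
READ c @v6: history=[(1, 34), (2, 24), (6, 28), (9, 25), (11, 39), (13, 39), (15, 23), (17, 19), (18, 10)] -> pick v6 -> 28
v20: WRITE c=38  (c history now [(1, 34), (2, 24), (6, 28), (9, 25), (11, 39), (13, 39), (15, 23), (17, 19), (18, 10), (20, 38)])
v21: WRITE c=28  (c history now [(1, 34), (2, 24), (6, 28), (9, 25), (11, 39), (13, 39), (15, 23), (17, 19), (18, 10), (20, 38), (21, 28)])
v22: WRITE a=25  (a history now [(3, 17), (7, 22), (10, 37), (12, 27), (19, 39), (22, 25)])
v23: WRITE b=12  (b history now [(4, 34), (5, 30), (8, 36), (14, 2), (16, 19), (23, 12)])
v24: WRITE c=0  (c history now [(1, 34), (2, 24), (6, 28), (9, 25), (11, 39), (13, 39), (15, 23), (17, 19), (18, 10), (20, 38), (21, 28), (24, 0)])
v25: WRITE b=35  (b history now [(4, 34), (5, 30), (8, 36), (14, 2), (16, 19), (23, 12), (25, 35)])
v26: WRITE a=26  (a history now [(3, 17), (7, 22), (10, 37), (12, 27), (19, 39), (22, 25), (26, 26)])
v27: WRITE a=33  (a history now [(3, 17), (7, 22), (10, 37), (12, 27), (19, 39), (22, 25), (26, 26), (27, 33)])
v28: WRITE c=8  (c history now [(1, 34), (2, 24), (6, 28), (9, 25), (11, 39), (13, 39), (15, 23), (17, 19), (18, 10), (20, 38), (21, 28), (24, 0), (28, 8)])
v29: WRITE b=15  (b history now [(4, 34), (5, 30), (8, 36), (14, 2), (16, 19), (23, 12), (25, 35), (29, 15)])
READ b @v26: history=[(4, 34), (5, 30), (8, 36), (14, 2), (16, 19), (23, 12), (25, 35), (29, 15)] -> pick v25 -> 35
READ c @v1: history=[(1, 34), (2, 24), (6, 28), (9, 25), (11, 39), (13, 39), (15, 23), (17, 19), (18, 10), (20, 38), (21, 28), (24, 0), (28, 8)] -> pick v1 -> 34
v30: WRITE c=8  (c history now [(1, 34), (2, 24), (6, 28), (9, 25), (11, 39), (13, 39), (15, 23), (17, 19), (18, 10), (20, 38), (21, 28), (24, 0), (28, 8), (30, 8)])
Read results in order: ['34', '34', '17', '30', '22', '27', '30', '28', '35', '34']
NONE count = 0

Answer: 0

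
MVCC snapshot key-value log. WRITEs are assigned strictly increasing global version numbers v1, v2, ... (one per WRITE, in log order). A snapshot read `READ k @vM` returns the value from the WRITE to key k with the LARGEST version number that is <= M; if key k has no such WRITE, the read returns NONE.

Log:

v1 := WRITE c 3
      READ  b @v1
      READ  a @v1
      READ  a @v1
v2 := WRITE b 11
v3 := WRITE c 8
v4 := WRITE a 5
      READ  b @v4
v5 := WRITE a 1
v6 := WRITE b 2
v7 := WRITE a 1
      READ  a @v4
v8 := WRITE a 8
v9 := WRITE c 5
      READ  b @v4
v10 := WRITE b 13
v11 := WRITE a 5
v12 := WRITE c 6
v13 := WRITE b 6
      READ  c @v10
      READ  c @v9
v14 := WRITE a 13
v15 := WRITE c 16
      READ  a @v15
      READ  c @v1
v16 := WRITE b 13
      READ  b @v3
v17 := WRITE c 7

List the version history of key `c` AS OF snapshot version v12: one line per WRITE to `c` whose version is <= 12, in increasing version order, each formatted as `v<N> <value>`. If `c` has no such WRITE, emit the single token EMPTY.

Scan writes for key=c with version <= 12:
  v1 WRITE c 3 -> keep
  v2 WRITE b 11 -> skip
  v3 WRITE c 8 -> keep
  v4 WRITE a 5 -> skip
  v5 WRITE a 1 -> skip
  v6 WRITE b 2 -> skip
  v7 WRITE a 1 -> skip
  v8 WRITE a 8 -> skip
  v9 WRITE c 5 -> keep
  v10 WRITE b 13 -> skip
  v11 WRITE a 5 -> skip
  v12 WRITE c 6 -> keep
  v13 WRITE b 6 -> skip
  v14 WRITE a 13 -> skip
  v15 WRITE c 16 -> drop (> snap)
  v16 WRITE b 13 -> skip
  v17 WRITE c 7 -> drop (> snap)
Collected: [(1, 3), (3, 8), (9, 5), (12, 6)]

Answer: v1 3
v3 8
v9 5
v12 6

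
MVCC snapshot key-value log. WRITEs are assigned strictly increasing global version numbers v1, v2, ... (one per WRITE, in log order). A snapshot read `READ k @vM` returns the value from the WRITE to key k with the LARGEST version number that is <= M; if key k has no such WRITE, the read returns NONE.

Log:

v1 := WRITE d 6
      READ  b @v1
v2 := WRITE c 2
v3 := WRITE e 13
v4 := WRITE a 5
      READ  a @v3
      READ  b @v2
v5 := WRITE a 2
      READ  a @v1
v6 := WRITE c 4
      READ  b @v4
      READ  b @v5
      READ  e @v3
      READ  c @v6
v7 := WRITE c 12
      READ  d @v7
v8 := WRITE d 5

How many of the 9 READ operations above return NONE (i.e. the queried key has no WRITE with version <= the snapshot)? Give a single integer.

Answer: 6

Derivation:
v1: WRITE d=6  (d history now [(1, 6)])
READ b @v1: history=[] -> no version <= 1 -> NONE
v2: WRITE c=2  (c history now [(2, 2)])
v3: WRITE e=13  (e history now [(3, 13)])
v4: WRITE a=5  (a history now [(4, 5)])
READ a @v3: history=[(4, 5)] -> no version <= 3 -> NONE
READ b @v2: history=[] -> no version <= 2 -> NONE
v5: WRITE a=2  (a history now [(4, 5), (5, 2)])
READ a @v1: history=[(4, 5), (5, 2)] -> no version <= 1 -> NONE
v6: WRITE c=4  (c history now [(2, 2), (6, 4)])
READ b @v4: history=[] -> no version <= 4 -> NONE
READ b @v5: history=[] -> no version <= 5 -> NONE
READ e @v3: history=[(3, 13)] -> pick v3 -> 13
READ c @v6: history=[(2, 2), (6, 4)] -> pick v6 -> 4
v7: WRITE c=12  (c history now [(2, 2), (6, 4), (7, 12)])
READ d @v7: history=[(1, 6)] -> pick v1 -> 6
v8: WRITE d=5  (d history now [(1, 6), (8, 5)])
Read results in order: ['NONE', 'NONE', 'NONE', 'NONE', 'NONE', 'NONE', '13', '4', '6']
NONE count = 6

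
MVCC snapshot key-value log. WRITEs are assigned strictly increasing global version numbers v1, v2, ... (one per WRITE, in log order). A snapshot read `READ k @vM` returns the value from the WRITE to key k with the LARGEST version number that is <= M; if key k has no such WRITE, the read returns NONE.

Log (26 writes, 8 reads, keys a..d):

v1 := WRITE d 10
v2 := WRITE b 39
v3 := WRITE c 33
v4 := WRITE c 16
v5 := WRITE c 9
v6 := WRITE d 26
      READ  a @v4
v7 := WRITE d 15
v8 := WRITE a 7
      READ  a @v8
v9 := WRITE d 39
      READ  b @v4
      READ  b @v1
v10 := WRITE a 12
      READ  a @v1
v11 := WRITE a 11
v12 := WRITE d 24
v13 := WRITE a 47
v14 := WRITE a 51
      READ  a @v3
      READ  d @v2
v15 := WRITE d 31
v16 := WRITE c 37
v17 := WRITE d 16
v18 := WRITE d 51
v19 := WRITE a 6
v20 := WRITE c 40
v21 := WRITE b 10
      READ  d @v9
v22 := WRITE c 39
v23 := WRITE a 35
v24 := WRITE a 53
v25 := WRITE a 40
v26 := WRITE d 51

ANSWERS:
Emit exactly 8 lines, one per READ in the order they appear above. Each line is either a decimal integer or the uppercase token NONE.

v1: WRITE d=10  (d history now [(1, 10)])
v2: WRITE b=39  (b history now [(2, 39)])
v3: WRITE c=33  (c history now [(3, 33)])
v4: WRITE c=16  (c history now [(3, 33), (4, 16)])
v5: WRITE c=9  (c history now [(3, 33), (4, 16), (5, 9)])
v6: WRITE d=26  (d history now [(1, 10), (6, 26)])
READ a @v4: history=[] -> no version <= 4 -> NONE
v7: WRITE d=15  (d history now [(1, 10), (6, 26), (7, 15)])
v8: WRITE a=7  (a history now [(8, 7)])
READ a @v8: history=[(8, 7)] -> pick v8 -> 7
v9: WRITE d=39  (d history now [(1, 10), (6, 26), (7, 15), (9, 39)])
READ b @v4: history=[(2, 39)] -> pick v2 -> 39
READ b @v1: history=[(2, 39)] -> no version <= 1 -> NONE
v10: WRITE a=12  (a history now [(8, 7), (10, 12)])
READ a @v1: history=[(8, 7), (10, 12)] -> no version <= 1 -> NONE
v11: WRITE a=11  (a history now [(8, 7), (10, 12), (11, 11)])
v12: WRITE d=24  (d history now [(1, 10), (6, 26), (7, 15), (9, 39), (12, 24)])
v13: WRITE a=47  (a history now [(8, 7), (10, 12), (11, 11), (13, 47)])
v14: WRITE a=51  (a history now [(8, 7), (10, 12), (11, 11), (13, 47), (14, 51)])
READ a @v3: history=[(8, 7), (10, 12), (11, 11), (13, 47), (14, 51)] -> no version <= 3 -> NONE
READ d @v2: history=[(1, 10), (6, 26), (7, 15), (9, 39), (12, 24)] -> pick v1 -> 10
v15: WRITE d=31  (d history now [(1, 10), (6, 26), (7, 15), (9, 39), (12, 24), (15, 31)])
v16: WRITE c=37  (c history now [(3, 33), (4, 16), (5, 9), (16, 37)])
v17: WRITE d=16  (d history now [(1, 10), (6, 26), (7, 15), (9, 39), (12, 24), (15, 31), (17, 16)])
v18: WRITE d=51  (d history now [(1, 10), (6, 26), (7, 15), (9, 39), (12, 24), (15, 31), (17, 16), (18, 51)])
v19: WRITE a=6  (a history now [(8, 7), (10, 12), (11, 11), (13, 47), (14, 51), (19, 6)])
v20: WRITE c=40  (c history now [(3, 33), (4, 16), (5, 9), (16, 37), (20, 40)])
v21: WRITE b=10  (b history now [(2, 39), (21, 10)])
READ d @v9: history=[(1, 10), (6, 26), (7, 15), (9, 39), (12, 24), (15, 31), (17, 16), (18, 51)] -> pick v9 -> 39
v22: WRITE c=39  (c history now [(3, 33), (4, 16), (5, 9), (16, 37), (20, 40), (22, 39)])
v23: WRITE a=35  (a history now [(8, 7), (10, 12), (11, 11), (13, 47), (14, 51), (19, 6), (23, 35)])
v24: WRITE a=53  (a history now [(8, 7), (10, 12), (11, 11), (13, 47), (14, 51), (19, 6), (23, 35), (24, 53)])
v25: WRITE a=40  (a history now [(8, 7), (10, 12), (11, 11), (13, 47), (14, 51), (19, 6), (23, 35), (24, 53), (25, 40)])
v26: WRITE d=51  (d history now [(1, 10), (6, 26), (7, 15), (9, 39), (12, 24), (15, 31), (17, 16), (18, 51), (26, 51)])

Answer: NONE
7
39
NONE
NONE
NONE
10
39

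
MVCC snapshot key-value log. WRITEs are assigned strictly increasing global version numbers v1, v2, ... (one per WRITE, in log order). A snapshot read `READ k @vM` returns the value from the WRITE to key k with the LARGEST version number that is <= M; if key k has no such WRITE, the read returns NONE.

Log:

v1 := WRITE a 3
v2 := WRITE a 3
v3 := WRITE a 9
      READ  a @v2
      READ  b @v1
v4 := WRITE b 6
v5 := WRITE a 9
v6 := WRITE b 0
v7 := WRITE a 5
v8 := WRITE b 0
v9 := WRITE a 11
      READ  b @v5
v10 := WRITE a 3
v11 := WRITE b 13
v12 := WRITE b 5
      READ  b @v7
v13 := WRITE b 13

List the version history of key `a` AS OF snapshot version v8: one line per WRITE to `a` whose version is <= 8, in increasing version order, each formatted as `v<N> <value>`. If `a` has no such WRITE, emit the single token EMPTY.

Scan writes for key=a with version <= 8:
  v1 WRITE a 3 -> keep
  v2 WRITE a 3 -> keep
  v3 WRITE a 9 -> keep
  v4 WRITE b 6 -> skip
  v5 WRITE a 9 -> keep
  v6 WRITE b 0 -> skip
  v7 WRITE a 5 -> keep
  v8 WRITE b 0 -> skip
  v9 WRITE a 11 -> drop (> snap)
  v10 WRITE a 3 -> drop (> snap)
  v11 WRITE b 13 -> skip
  v12 WRITE b 5 -> skip
  v13 WRITE b 13 -> skip
Collected: [(1, 3), (2, 3), (3, 9), (5, 9), (7, 5)]

Answer: v1 3
v2 3
v3 9
v5 9
v7 5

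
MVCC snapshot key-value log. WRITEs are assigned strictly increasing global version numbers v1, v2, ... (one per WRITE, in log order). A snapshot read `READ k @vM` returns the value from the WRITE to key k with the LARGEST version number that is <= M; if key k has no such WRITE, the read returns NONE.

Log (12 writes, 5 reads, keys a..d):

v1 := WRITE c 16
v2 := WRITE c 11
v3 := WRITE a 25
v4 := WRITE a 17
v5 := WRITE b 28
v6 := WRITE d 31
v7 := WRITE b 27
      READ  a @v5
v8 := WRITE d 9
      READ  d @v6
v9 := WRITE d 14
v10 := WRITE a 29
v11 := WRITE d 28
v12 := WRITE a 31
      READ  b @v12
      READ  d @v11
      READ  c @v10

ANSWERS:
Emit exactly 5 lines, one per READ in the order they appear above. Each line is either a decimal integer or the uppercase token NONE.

v1: WRITE c=16  (c history now [(1, 16)])
v2: WRITE c=11  (c history now [(1, 16), (2, 11)])
v3: WRITE a=25  (a history now [(3, 25)])
v4: WRITE a=17  (a history now [(3, 25), (4, 17)])
v5: WRITE b=28  (b history now [(5, 28)])
v6: WRITE d=31  (d history now [(6, 31)])
v7: WRITE b=27  (b history now [(5, 28), (7, 27)])
READ a @v5: history=[(3, 25), (4, 17)] -> pick v4 -> 17
v8: WRITE d=9  (d history now [(6, 31), (8, 9)])
READ d @v6: history=[(6, 31), (8, 9)] -> pick v6 -> 31
v9: WRITE d=14  (d history now [(6, 31), (8, 9), (9, 14)])
v10: WRITE a=29  (a history now [(3, 25), (4, 17), (10, 29)])
v11: WRITE d=28  (d history now [(6, 31), (8, 9), (9, 14), (11, 28)])
v12: WRITE a=31  (a history now [(3, 25), (4, 17), (10, 29), (12, 31)])
READ b @v12: history=[(5, 28), (7, 27)] -> pick v7 -> 27
READ d @v11: history=[(6, 31), (8, 9), (9, 14), (11, 28)] -> pick v11 -> 28
READ c @v10: history=[(1, 16), (2, 11)] -> pick v2 -> 11

Answer: 17
31
27
28
11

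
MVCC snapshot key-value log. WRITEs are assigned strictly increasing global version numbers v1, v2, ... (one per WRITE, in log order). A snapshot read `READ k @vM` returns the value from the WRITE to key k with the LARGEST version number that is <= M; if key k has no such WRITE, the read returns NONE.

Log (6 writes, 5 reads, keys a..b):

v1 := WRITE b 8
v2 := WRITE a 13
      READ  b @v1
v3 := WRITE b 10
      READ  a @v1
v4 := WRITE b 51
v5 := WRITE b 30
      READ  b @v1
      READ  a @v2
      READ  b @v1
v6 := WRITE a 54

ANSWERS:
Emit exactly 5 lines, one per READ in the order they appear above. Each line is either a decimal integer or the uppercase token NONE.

v1: WRITE b=8  (b history now [(1, 8)])
v2: WRITE a=13  (a history now [(2, 13)])
READ b @v1: history=[(1, 8)] -> pick v1 -> 8
v3: WRITE b=10  (b history now [(1, 8), (3, 10)])
READ a @v1: history=[(2, 13)] -> no version <= 1 -> NONE
v4: WRITE b=51  (b history now [(1, 8), (3, 10), (4, 51)])
v5: WRITE b=30  (b history now [(1, 8), (3, 10), (4, 51), (5, 30)])
READ b @v1: history=[(1, 8), (3, 10), (4, 51), (5, 30)] -> pick v1 -> 8
READ a @v2: history=[(2, 13)] -> pick v2 -> 13
READ b @v1: history=[(1, 8), (3, 10), (4, 51), (5, 30)] -> pick v1 -> 8
v6: WRITE a=54  (a history now [(2, 13), (6, 54)])

Answer: 8
NONE
8
13
8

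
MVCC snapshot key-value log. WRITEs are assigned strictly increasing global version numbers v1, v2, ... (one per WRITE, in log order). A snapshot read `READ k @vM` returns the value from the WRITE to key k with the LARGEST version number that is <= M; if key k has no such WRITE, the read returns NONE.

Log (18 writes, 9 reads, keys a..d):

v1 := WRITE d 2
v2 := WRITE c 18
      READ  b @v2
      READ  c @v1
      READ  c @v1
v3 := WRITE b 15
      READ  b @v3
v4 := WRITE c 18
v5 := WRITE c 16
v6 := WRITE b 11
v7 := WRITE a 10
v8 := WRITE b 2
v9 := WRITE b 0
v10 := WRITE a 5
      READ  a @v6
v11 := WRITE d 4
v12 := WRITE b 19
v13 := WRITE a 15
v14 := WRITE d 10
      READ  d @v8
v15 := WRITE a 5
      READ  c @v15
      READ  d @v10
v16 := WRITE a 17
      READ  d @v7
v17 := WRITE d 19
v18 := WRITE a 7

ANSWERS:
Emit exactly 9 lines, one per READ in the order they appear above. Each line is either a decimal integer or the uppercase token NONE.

v1: WRITE d=2  (d history now [(1, 2)])
v2: WRITE c=18  (c history now [(2, 18)])
READ b @v2: history=[] -> no version <= 2 -> NONE
READ c @v1: history=[(2, 18)] -> no version <= 1 -> NONE
READ c @v1: history=[(2, 18)] -> no version <= 1 -> NONE
v3: WRITE b=15  (b history now [(3, 15)])
READ b @v3: history=[(3, 15)] -> pick v3 -> 15
v4: WRITE c=18  (c history now [(2, 18), (4, 18)])
v5: WRITE c=16  (c history now [(2, 18), (4, 18), (5, 16)])
v6: WRITE b=11  (b history now [(3, 15), (6, 11)])
v7: WRITE a=10  (a history now [(7, 10)])
v8: WRITE b=2  (b history now [(3, 15), (6, 11), (8, 2)])
v9: WRITE b=0  (b history now [(3, 15), (6, 11), (8, 2), (9, 0)])
v10: WRITE a=5  (a history now [(7, 10), (10, 5)])
READ a @v6: history=[(7, 10), (10, 5)] -> no version <= 6 -> NONE
v11: WRITE d=4  (d history now [(1, 2), (11, 4)])
v12: WRITE b=19  (b history now [(3, 15), (6, 11), (8, 2), (9, 0), (12, 19)])
v13: WRITE a=15  (a history now [(7, 10), (10, 5), (13, 15)])
v14: WRITE d=10  (d history now [(1, 2), (11, 4), (14, 10)])
READ d @v8: history=[(1, 2), (11, 4), (14, 10)] -> pick v1 -> 2
v15: WRITE a=5  (a history now [(7, 10), (10, 5), (13, 15), (15, 5)])
READ c @v15: history=[(2, 18), (4, 18), (5, 16)] -> pick v5 -> 16
READ d @v10: history=[(1, 2), (11, 4), (14, 10)] -> pick v1 -> 2
v16: WRITE a=17  (a history now [(7, 10), (10, 5), (13, 15), (15, 5), (16, 17)])
READ d @v7: history=[(1, 2), (11, 4), (14, 10)] -> pick v1 -> 2
v17: WRITE d=19  (d history now [(1, 2), (11, 4), (14, 10), (17, 19)])
v18: WRITE a=7  (a history now [(7, 10), (10, 5), (13, 15), (15, 5), (16, 17), (18, 7)])

Answer: NONE
NONE
NONE
15
NONE
2
16
2
2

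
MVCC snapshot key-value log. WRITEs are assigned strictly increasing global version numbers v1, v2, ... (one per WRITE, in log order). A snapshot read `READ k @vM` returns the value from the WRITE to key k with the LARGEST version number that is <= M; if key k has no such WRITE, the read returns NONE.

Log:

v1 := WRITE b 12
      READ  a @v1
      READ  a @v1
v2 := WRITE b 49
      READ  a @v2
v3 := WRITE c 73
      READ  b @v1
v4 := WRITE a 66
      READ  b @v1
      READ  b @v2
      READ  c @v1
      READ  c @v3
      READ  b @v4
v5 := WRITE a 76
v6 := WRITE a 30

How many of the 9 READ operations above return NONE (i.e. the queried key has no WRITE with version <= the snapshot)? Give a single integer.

Answer: 4

Derivation:
v1: WRITE b=12  (b history now [(1, 12)])
READ a @v1: history=[] -> no version <= 1 -> NONE
READ a @v1: history=[] -> no version <= 1 -> NONE
v2: WRITE b=49  (b history now [(1, 12), (2, 49)])
READ a @v2: history=[] -> no version <= 2 -> NONE
v3: WRITE c=73  (c history now [(3, 73)])
READ b @v1: history=[(1, 12), (2, 49)] -> pick v1 -> 12
v4: WRITE a=66  (a history now [(4, 66)])
READ b @v1: history=[(1, 12), (2, 49)] -> pick v1 -> 12
READ b @v2: history=[(1, 12), (2, 49)] -> pick v2 -> 49
READ c @v1: history=[(3, 73)] -> no version <= 1 -> NONE
READ c @v3: history=[(3, 73)] -> pick v3 -> 73
READ b @v4: history=[(1, 12), (2, 49)] -> pick v2 -> 49
v5: WRITE a=76  (a history now [(4, 66), (5, 76)])
v6: WRITE a=30  (a history now [(4, 66), (5, 76), (6, 30)])
Read results in order: ['NONE', 'NONE', 'NONE', '12', '12', '49', 'NONE', '73', '49']
NONE count = 4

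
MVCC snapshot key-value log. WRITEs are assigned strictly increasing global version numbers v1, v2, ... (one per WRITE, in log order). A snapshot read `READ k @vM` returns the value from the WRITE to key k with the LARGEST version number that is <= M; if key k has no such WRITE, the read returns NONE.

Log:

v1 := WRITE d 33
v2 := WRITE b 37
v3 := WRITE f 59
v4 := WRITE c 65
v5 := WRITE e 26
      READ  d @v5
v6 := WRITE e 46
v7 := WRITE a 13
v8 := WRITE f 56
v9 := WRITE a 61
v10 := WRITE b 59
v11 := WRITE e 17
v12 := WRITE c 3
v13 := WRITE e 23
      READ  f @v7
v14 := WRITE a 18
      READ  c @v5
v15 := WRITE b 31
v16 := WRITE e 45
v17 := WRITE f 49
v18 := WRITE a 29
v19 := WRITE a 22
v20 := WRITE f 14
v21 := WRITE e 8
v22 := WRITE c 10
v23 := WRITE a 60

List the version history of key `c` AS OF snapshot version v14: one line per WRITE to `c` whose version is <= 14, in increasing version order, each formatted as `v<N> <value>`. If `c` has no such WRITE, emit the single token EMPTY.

Answer: v4 65
v12 3

Derivation:
Scan writes for key=c with version <= 14:
  v1 WRITE d 33 -> skip
  v2 WRITE b 37 -> skip
  v3 WRITE f 59 -> skip
  v4 WRITE c 65 -> keep
  v5 WRITE e 26 -> skip
  v6 WRITE e 46 -> skip
  v7 WRITE a 13 -> skip
  v8 WRITE f 56 -> skip
  v9 WRITE a 61 -> skip
  v10 WRITE b 59 -> skip
  v11 WRITE e 17 -> skip
  v12 WRITE c 3 -> keep
  v13 WRITE e 23 -> skip
  v14 WRITE a 18 -> skip
  v15 WRITE b 31 -> skip
  v16 WRITE e 45 -> skip
  v17 WRITE f 49 -> skip
  v18 WRITE a 29 -> skip
  v19 WRITE a 22 -> skip
  v20 WRITE f 14 -> skip
  v21 WRITE e 8 -> skip
  v22 WRITE c 10 -> drop (> snap)
  v23 WRITE a 60 -> skip
Collected: [(4, 65), (12, 3)]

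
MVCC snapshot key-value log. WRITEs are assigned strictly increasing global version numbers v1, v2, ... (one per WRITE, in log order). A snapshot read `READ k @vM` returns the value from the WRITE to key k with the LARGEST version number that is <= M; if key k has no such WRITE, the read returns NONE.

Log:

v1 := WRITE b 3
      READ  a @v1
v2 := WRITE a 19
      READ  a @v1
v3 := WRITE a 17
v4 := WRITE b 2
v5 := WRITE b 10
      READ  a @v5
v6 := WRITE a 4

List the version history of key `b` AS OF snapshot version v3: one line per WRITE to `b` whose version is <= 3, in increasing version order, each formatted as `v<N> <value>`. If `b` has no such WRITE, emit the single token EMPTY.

Scan writes for key=b with version <= 3:
  v1 WRITE b 3 -> keep
  v2 WRITE a 19 -> skip
  v3 WRITE a 17 -> skip
  v4 WRITE b 2 -> drop (> snap)
  v5 WRITE b 10 -> drop (> snap)
  v6 WRITE a 4 -> skip
Collected: [(1, 3)]

Answer: v1 3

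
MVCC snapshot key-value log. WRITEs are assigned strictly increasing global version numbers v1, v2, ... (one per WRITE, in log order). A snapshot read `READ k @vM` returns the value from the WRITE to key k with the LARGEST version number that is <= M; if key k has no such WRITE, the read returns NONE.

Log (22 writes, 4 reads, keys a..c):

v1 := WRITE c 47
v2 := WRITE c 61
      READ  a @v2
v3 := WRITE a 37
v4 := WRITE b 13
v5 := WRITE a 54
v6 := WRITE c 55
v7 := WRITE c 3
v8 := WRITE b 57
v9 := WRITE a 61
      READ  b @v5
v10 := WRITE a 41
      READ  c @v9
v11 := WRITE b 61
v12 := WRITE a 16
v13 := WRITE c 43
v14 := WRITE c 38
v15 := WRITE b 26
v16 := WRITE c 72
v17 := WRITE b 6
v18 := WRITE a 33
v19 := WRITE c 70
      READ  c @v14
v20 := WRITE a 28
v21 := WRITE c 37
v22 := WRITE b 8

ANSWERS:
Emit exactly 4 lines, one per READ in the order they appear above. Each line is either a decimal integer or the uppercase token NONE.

v1: WRITE c=47  (c history now [(1, 47)])
v2: WRITE c=61  (c history now [(1, 47), (2, 61)])
READ a @v2: history=[] -> no version <= 2 -> NONE
v3: WRITE a=37  (a history now [(3, 37)])
v4: WRITE b=13  (b history now [(4, 13)])
v5: WRITE a=54  (a history now [(3, 37), (5, 54)])
v6: WRITE c=55  (c history now [(1, 47), (2, 61), (6, 55)])
v7: WRITE c=3  (c history now [(1, 47), (2, 61), (6, 55), (7, 3)])
v8: WRITE b=57  (b history now [(4, 13), (8, 57)])
v9: WRITE a=61  (a history now [(3, 37), (5, 54), (9, 61)])
READ b @v5: history=[(4, 13), (8, 57)] -> pick v4 -> 13
v10: WRITE a=41  (a history now [(3, 37), (5, 54), (9, 61), (10, 41)])
READ c @v9: history=[(1, 47), (2, 61), (6, 55), (7, 3)] -> pick v7 -> 3
v11: WRITE b=61  (b history now [(4, 13), (8, 57), (11, 61)])
v12: WRITE a=16  (a history now [(3, 37), (5, 54), (9, 61), (10, 41), (12, 16)])
v13: WRITE c=43  (c history now [(1, 47), (2, 61), (6, 55), (7, 3), (13, 43)])
v14: WRITE c=38  (c history now [(1, 47), (2, 61), (6, 55), (7, 3), (13, 43), (14, 38)])
v15: WRITE b=26  (b history now [(4, 13), (8, 57), (11, 61), (15, 26)])
v16: WRITE c=72  (c history now [(1, 47), (2, 61), (6, 55), (7, 3), (13, 43), (14, 38), (16, 72)])
v17: WRITE b=6  (b history now [(4, 13), (8, 57), (11, 61), (15, 26), (17, 6)])
v18: WRITE a=33  (a history now [(3, 37), (5, 54), (9, 61), (10, 41), (12, 16), (18, 33)])
v19: WRITE c=70  (c history now [(1, 47), (2, 61), (6, 55), (7, 3), (13, 43), (14, 38), (16, 72), (19, 70)])
READ c @v14: history=[(1, 47), (2, 61), (6, 55), (7, 3), (13, 43), (14, 38), (16, 72), (19, 70)] -> pick v14 -> 38
v20: WRITE a=28  (a history now [(3, 37), (5, 54), (9, 61), (10, 41), (12, 16), (18, 33), (20, 28)])
v21: WRITE c=37  (c history now [(1, 47), (2, 61), (6, 55), (7, 3), (13, 43), (14, 38), (16, 72), (19, 70), (21, 37)])
v22: WRITE b=8  (b history now [(4, 13), (8, 57), (11, 61), (15, 26), (17, 6), (22, 8)])

Answer: NONE
13
3
38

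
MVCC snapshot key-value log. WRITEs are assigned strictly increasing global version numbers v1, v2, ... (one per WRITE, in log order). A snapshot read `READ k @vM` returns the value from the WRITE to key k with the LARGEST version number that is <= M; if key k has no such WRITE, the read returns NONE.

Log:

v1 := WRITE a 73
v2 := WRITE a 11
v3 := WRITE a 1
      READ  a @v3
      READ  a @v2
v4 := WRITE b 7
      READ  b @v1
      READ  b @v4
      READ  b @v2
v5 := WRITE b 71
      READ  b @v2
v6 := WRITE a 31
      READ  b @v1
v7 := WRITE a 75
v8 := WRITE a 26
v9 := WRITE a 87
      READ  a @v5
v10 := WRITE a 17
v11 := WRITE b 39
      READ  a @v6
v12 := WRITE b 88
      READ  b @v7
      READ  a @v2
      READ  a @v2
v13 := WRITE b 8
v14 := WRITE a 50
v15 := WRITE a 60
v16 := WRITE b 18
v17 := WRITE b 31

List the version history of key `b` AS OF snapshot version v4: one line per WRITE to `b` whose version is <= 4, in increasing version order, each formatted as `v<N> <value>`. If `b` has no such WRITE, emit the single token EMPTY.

Scan writes for key=b with version <= 4:
  v1 WRITE a 73 -> skip
  v2 WRITE a 11 -> skip
  v3 WRITE a 1 -> skip
  v4 WRITE b 7 -> keep
  v5 WRITE b 71 -> drop (> snap)
  v6 WRITE a 31 -> skip
  v7 WRITE a 75 -> skip
  v8 WRITE a 26 -> skip
  v9 WRITE a 87 -> skip
  v10 WRITE a 17 -> skip
  v11 WRITE b 39 -> drop (> snap)
  v12 WRITE b 88 -> drop (> snap)
  v13 WRITE b 8 -> drop (> snap)
  v14 WRITE a 50 -> skip
  v15 WRITE a 60 -> skip
  v16 WRITE b 18 -> drop (> snap)
  v17 WRITE b 31 -> drop (> snap)
Collected: [(4, 7)]

Answer: v4 7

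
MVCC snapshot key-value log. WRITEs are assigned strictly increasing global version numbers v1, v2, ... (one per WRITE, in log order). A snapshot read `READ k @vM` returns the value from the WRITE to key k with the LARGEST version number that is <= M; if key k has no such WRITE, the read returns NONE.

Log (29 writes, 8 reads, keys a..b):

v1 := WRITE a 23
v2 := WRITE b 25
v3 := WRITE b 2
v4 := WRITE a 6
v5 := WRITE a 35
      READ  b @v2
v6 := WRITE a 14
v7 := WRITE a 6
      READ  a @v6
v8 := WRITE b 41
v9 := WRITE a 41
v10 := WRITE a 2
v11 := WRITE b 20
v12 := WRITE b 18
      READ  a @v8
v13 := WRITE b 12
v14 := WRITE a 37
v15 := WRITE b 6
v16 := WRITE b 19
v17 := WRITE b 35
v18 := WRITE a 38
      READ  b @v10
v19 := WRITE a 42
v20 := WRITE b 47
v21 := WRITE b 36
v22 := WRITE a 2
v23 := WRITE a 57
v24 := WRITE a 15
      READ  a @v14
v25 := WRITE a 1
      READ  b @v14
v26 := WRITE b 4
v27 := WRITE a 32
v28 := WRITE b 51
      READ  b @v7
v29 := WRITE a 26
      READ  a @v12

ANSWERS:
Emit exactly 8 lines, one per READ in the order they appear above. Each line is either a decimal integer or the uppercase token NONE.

Answer: 25
14
6
41
37
12
2
2

Derivation:
v1: WRITE a=23  (a history now [(1, 23)])
v2: WRITE b=25  (b history now [(2, 25)])
v3: WRITE b=2  (b history now [(2, 25), (3, 2)])
v4: WRITE a=6  (a history now [(1, 23), (4, 6)])
v5: WRITE a=35  (a history now [(1, 23), (4, 6), (5, 35)])
READ b @v2: history=[(2, 25), (3, 2)] -> pick v2 -> 25
v6: WRITE a=14  (a history now [(1, 23), (4, 6), (5, 35), (6, 14)])
v7: WRITE a=6  (a history now [(1, 23), (4, 6), (5, 35), (6, 14), (7, 6)])
READ a @v6: history=[(1, 23), (4, 6), (5, 35), (6, 14), (7, 6)] -> pick v6 -> 14
v8: WRITE b=41  (b history now [(2, 25), (3, 2), (8, 41)])
v9: WRITE a=41  (a history now [(1, 23), (4, 6), (5, 35), (6, 14), (7, 6), (9, 41)])
v10: WRITE a=2  (a history now [(1, 23), (4, 6), (5, 35), (6, 14), (7, 6), (9, 41), (10, 2)])
v11: WRITE b=20  (b history now [(2, 25), (3, 2), (8, 41), (11, 20)])
v12: WRITE b=18  (b history now [(2, 25), (3, 2), (8, 41), (11, 20), (12, 18)])
READ a @v8: history=[(1, 23), (4, 6), (5, 35), (6, 14), (7, 6), (9, 41), (10, 2)] -> pick v7 -> 6
v13: WRITE b=12  (b history now [(2, 25), (3, 2), (8, 41), (11, 20), (12, 18), (13, 12)])
v14: WRITE a=37  (a history now [(1, 23), (4, 6), (5, 35), (6, 14), (7, 6), (9, 41), (10, 2), (14, 37)])
v15: WRITE b=6  (b history now [(2, 25), (3, 2), (8, 41), (11, 20), (12, 18), (13, 12), (15, 6)])
v16: WRITE b=19  (b history now [(2, 25), (3, 2), (8, 41), (11, 20), (12, 18), (13, 12), (15, 6), (16, 19)])
v17: WRITE b=35  (b history now [(2, 25), (3, 2), (8, 41), (11, 20), (12, 18), (13, 12), (15, 6), (16, 19), (17, 35)])
v18: WRITE a=38  (a history now [(1, 23), (4, 6), (5, 35), (6, 14), (7, 6), (9, 41), (10, 2), (14, 37), (18, 38)])
READ b @v10: history=[(2, 25), (3, 2), (8, 41), (11, 20), (12, 18), (13, 12), (15, 6), (16, 19), (17, 35)] -> pick v8 -> 41
v19: WRITE a=42  (a history now [(1, 23), (4, 6), (5, 35), (6, 14), (7, 6), (9, 41), (10, 2), (14, 37), (18, 38), (19, 42)])
v20: WRITE b=47  (b history now [(2, 25), (3, 2), (8, 41), (11, 20), (12, 18), (13, 12), (15, 6), (16, 19), (17, 35), (20, 47)])
v21: WRITE b=36  (b history now [(2, 25), (3, 2), (8, 41), (11, 20), (12, 18), (13, 12), (15, 6), (16, 19), (17, 35), (20, 47), (21, 36)])
v22: WRITE a=2  (a history now [(1, 23), (4, 6), (5, 35), (6, 14), (7, 6), (9, 41), (10, 2), (14, 37), (18, 38), (19, 42), (22, 2)])
v23: WRITE a=57  (a history now [(1, 23), (4, 6), (5, 35), (6, 14), (7, 6), (9, 41), (10, 2), (14, 37), (18, 38), (19, 42), (22, 2), (23, 57)])
v24: WRITE a=15  (a history now [(1, 23), (4, 6), (5, 35), (6, 14), (7, 6), (9, 41), (10, 2), (14, 37), (18, 38), (19, 42), (22, 2), (23, 57), (24, 15)])
READ a @v14: history=[(1, 23), (4, 6), (5, 35), (6, 14), (7, 6), (9, 41), (10, 2), (14, 37), (18, 38), (19, 42), (22, 2), (23, 57), (24, 15)] -> pick v14 -> 37
v25: WRITE a=1  (a history now [(1, 23), (4, 6), (5, 35), (6, 14), (7, 6), (9, 41), (10, 2), (14, 37), (18, 38), (19, 42), (22, 2), (23, 57), (24, 15), (25, 1)])
READ b @v14: history=[(2, 25), (3, 2), (8, 41), (11, 20), (12, 18), (13, 12), (15, 6), (16, 19), (17, 35), (20, 47), (21, 36)] -> pick v13 -> 12
v26: WRITE b=4  (b history now [(2, 25), (3, 2), (8, 41), (11, 20), (12, 18), (13, 12), (15, 6), (16, 19), (17, 35), (20, 47), (21, 36), (26, 4)])
v27: WRITE a=32  (a history now [(1, 23), (4, 6), (5, 35), (6, 14), (7, 6), (9, 41), (10, 2), (14, 37), (18, 38), (19, 42), (22, 2), (23, 57), (24, 15), (25, 1), (27, 32)])
v28: WRITE b=51  (b history now [(2, 25), (3, 2), (8, 41), (11, 20), (12, 18), (13, 12), (15, 6), (16, 19), (17, 35), (20, 47), (21, 36), (26, 4), (28, 51)])
READ b @v7: history=[(2, 25), (3, 2), (8, 41), (11, 20), (12, 18), (13, 12), (15, 6), (16, 19), (17, 35), (20, 47), (21, 36), (26, 4), (28, 51)] -> pick v3 -> 2
v29: WRITE a=26  (a history now [(1, 23), (4, 6), (5, 35), (6, 14), (7, 6), (9, 41), (10, 2), (14, 37), (18, 38), (19, 42), (22, 2), (23, 57), (24, 15), (25, 1), (27, 32), (29, 26)])
READ a @v12: history=[(1, 23), (4, 6), (5, 35), (6, 14), (7, 6), (9, 41), (10, 2), (14, 37), (18, 38), (19, 42), (22, 2), (23, 57), (24, 15), (25, 1), (27, 32), (29, 26)] -> pick v10 -> 2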